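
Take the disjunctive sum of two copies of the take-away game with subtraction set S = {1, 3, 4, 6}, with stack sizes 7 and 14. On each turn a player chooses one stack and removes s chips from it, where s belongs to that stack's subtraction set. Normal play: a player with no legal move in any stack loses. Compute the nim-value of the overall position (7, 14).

0

All stacks use S = {1, 3, 4, 6}:
G(0) = 0
G(1) = mex{0} = 1
G(2) = mex{1} = 0
G(3) = mex{0,0} = 1
G(4) = mex{1,1,0} = 2
G(5) = mex{2,0,1} = 3
G(6) = mex{3,1,0,0} = 2
G(7) = mex{2,2,1,1} = 0
G(8) = mex{0,3,2,0} = 1
G(9) = mex{1,2,3,1} = 0
G(10) = mex{0,0,2,2} = 1
G(11) = mex{1,1,0,3} = 2
G(12) = mex{2,0,1,2} = 3
G(13) = mex{3,1,0,0} = 2
G(14) = mex{2,2,1,1} = 0
Stack A: G(7) = 0.
Stack B: G(14) = 0.
Combined Grundy value = 0 ⊕ 0 = 0.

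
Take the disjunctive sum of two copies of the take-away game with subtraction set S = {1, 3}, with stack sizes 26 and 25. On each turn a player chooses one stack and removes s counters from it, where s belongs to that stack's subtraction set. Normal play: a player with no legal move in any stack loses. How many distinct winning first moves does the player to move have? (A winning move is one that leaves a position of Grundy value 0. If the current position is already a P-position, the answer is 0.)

All stacks use S = {1, 3}:
n :  0  1  2  3  4  5  6  7  8  9 10 11 12 13 14 15 16 17 18 19 20 21 22 23 24 25 26
G :  0  1  0  1  0  1  0  1  0  1  0  1  0  1  0  1  0  1  0  1  0  1  0  1  0  1  0
Stack A: G(26) = 0.
Stack B: G(25) = 1.
Combined Grundy value = 0 ⊕ 1 = 1.
A winning move leaves total XOR = 0, i.e. changes one component's Grundy value g to g ⊕ X where X is the current total.
Stack A: need g' = 0⊕1 = 1. Options: 26−1→G=1, 26−3→G=1. Hits: 2.
Stack B: need g' = 1⊕1 = 0. Options: 25−1→G=0, 25−3→G=0. Hits: 2.

4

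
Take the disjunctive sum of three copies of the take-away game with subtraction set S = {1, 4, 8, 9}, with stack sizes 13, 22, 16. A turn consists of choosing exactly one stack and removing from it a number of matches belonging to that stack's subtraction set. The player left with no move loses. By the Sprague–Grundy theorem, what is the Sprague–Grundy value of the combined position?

All stacks use S = {1, 4, 8, 9}:
G(0) = 0
G(1) = mex{0} = 1
G(2) = mex{1} = 0
G(3) = mex{0} = 1
G(4) = mex{1,0} = 2
G(5) = mex{2,1} = 0
G(6) = mex{0,0} = 1
G(7) = mex{1,1} = 0
G(8) = mex{0,2,0} = 1
G(9) = mex{1,0,1,0} = 2
G(10) = mex{2,1,0,1} = 3
G(11) = mex{3,0,1,0} = 2
G(12) = mex{2,1,2,1} = 0
G(13) = mex{0,2,0,2} = 1
G(14) = mex{1,3,1,0} = 2
G(15) = mex{2,2,0,1} = 3
G(16) = mex{3,0,1,0} = 2
G(17) = mex{2,1,2,1} = 0
G(18) = mex{0,2,3,2} = 1
G(19) = mex{1,3,2,3} = 0
G(20) = mex{0,2,0,2} = 1
G(21) = mex{1,0,1,0} = 2
G(22) = mex{2,1,2,1} = 0
Stack A: G(13) = 1.
Stack B: G(22) = 0.
Stack C: G(16) = 2.
Combined Grundy value = 1 ⊕ 0 ⊕ 2 = 3.

3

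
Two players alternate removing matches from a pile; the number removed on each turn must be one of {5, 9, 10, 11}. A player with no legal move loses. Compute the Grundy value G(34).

n :  0  1  2  3  4  5  6  7  8  9 10 11 12 13 14 15 16 17 18 19 20 21 22 23 24 25 26 27 28 29 30 31 32 33 34
G :  0  0  0  0  0  1  1  1  1  1  2  2  2  2  2  3  0  0  0  0  0  1  1  1  1  1  2  2  2  2  2  3  0  0  0

0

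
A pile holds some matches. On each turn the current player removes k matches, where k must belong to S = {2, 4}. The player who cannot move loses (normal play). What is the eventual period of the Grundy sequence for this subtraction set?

6

G(0) = 0
G(1) = mex{} = 0
G(2) = mex{0} = 1
G(3) = mex{0} = 1
G(4) = mex{1,0} = 2
G(5) = mex{1,0} = 2
G(6) = mex{2,1} = 0
G(7) = mex{2,1} = 0
G(8) = mex{0,2} = 1
G(9) = mex{0,2} = 1
G(10) = mex{1,0} = 2
G(11) = mex{1,0} = 2
G(12) = mex{2,1} = 0
G(13) = mex{2,1} = 0
G(14) = mex{0,2} = 1
G(n+6) = G(n) holds for n = 0,…,3 (a full window of length max(S) = 4), so the sequence is purely periodic with period 6.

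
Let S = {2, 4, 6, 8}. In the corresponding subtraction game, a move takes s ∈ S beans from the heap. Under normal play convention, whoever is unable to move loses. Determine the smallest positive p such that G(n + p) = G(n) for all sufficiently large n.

G(0) = 0
G(1) = mex{} = 0
G(2) = mex{0} = 1
G(3) = mex{0} = 1
G(4) = mex{1,0} = 2
G(5) = mex{1,0} = 2
G(6) = mex{2,1,0} = 3
G(7) = mex{2,1,0} = 3
G(8) = mex{3,2,1,0} = 4
G(9) = mex{3,2,1,0} = 4
G(10) = mex{4,3,2,1} = 0
G(11) = mex{4,3,2,1} = 0
G(12) = mex{0,4,3,2} = 1
G(13) = mex{0,4,3,2} = 1
G(14) = mex{1,0,4,3} = 2
G(15) = mex{1,0,4,3} = 2
G(16) = mex{2,1,0,4} = 3
G(17) = mex{2,1,0,4} = 3
G(18) = mex{3,2,1,0} = 4
G(19) = mex{3,2,1,0} = 4
G(20) = mex{4,3,2,1} = 0
G(21) = mex{4,3,2,1} = 0
G(n+10) = G(n) holds for n = 0,…,7 (a full window of length max(S) = 8), so the sequence is purely periodic with period 10.

10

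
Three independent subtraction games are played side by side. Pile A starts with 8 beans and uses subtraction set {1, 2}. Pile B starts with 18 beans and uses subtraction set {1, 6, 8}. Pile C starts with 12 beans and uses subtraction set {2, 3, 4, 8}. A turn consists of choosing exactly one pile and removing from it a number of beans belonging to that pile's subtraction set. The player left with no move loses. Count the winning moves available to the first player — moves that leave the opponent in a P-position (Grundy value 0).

3

Pile A, S = {1, 2}:
n : 0 1 2 3 4 5 6 7 8
G : 0 1 2 0 1 2 0 1 2
G_A(8) = 2.
Pile B, S = {1, 6, 8}:
G(0) = 0
G(1) = mex{0} = 1
G(2) = mex{1} = 0
G(3) = mex{0} = 1
G(4) = mex{1} = 0
G(5) = mex{0} = 1
G(6) = mex{1,0} = 2
G(7) = mex{2,1} = 0
G(8) = mex{0,0,0} = 1
G(9) = mex{1,1,1} = 0
G(10) = mex{0,0,0} = 1
G(11) = mex{1,1,1} = 0
G(12) = mex{0,2,0} = 1
G(13) = mex{1,0,1} = 2
G(14) = mex{2,1,2} = 0
G(15) = mex{0,0,0} = 1
G(16) = mex{1,1,1} = 0
G(17) = mex{0,0,0} = 1
G(18) = mex{1,1,1} = 0
G_B(18) = 0.
Pile C, S = {2, 3, 4, 8}:
n :  0  1  2  3  4  5  6  7  8  9 10 11 12
G :  0  0  1  1  2  2  0  0  1  1  2  2  0
G_C(12) = 0.
Combined Grundy value = 2 ⊕ 0 ⊕ 0 = 2.
A winning move leaves total XOR = 0, i.e. changes one component's Grundy value g to g ⊕ X where X is the current total.
Pile A: need g' = 2⊕2 = 0. Options: 8−1→G=1, 8−2→G=0. Hits: 1.
Pile B: need g' = 0⊕2 = 2. Options: 18−1→G=1, 18−6→G=1, 18−8→G=1. Hits: 0.
Pile C: need g' = 0⊕2 = 2. Options: 12−2→G=2, 12−3→G=1, 12−4→G=1, 12−8→G=2. Hits: 2.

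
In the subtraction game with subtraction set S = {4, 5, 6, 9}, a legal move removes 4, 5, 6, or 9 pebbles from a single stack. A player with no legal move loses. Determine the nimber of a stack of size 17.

1

G(0) = 0
G(1) = mex{} = 0
G(2) = mex{} = 0
G(3) = mex{} = 0
G(4) = mex{0} = 1
G(5) = mex{0,0} = 1
G(6) = mex{0,0,0} = 1
G(7) = mex{0,0,0} = 1
G(8) = mex{1,0,0} = 2
G(9) = mex{1,1,0,0} = 2
G(10) = mex{1,1,1,0} = 2
G(11) = mex{1,1,1,0} = 2
G(12) = mex{2,1,1,0} = 3
G(13) = mex{2,2,1,1} = 0
G(14) = mex{2,2,2,1} = 0
G(15) = mex{2,2,2,1} = 0
G(16) = mex{3,2,2,1} = 0
G(17) = mex{0,3,2,2} = 1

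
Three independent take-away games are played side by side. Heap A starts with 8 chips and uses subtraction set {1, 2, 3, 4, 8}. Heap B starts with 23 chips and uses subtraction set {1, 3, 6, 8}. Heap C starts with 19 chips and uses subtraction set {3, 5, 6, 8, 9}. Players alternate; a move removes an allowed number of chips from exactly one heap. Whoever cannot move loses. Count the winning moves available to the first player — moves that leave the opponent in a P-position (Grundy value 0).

0

Heap A, S = {1, 2, 3, 4, 8}:
n : 0 1 2 3 4 5 6 7 8
G : 0 1 2 3 4 0 1 2 3
G_A(8) = 3.
Heap B, S = {1, 3, 6, 8}:
n :  0  1  2  3  4  5  6  7  8  9 10 11 12 13 14 15 16 17 18 19 20 21 22 23
G :  0  1  0  1  0  1  2  3  2  0  1  0  1  0  1  2  3  2  0  1  0  1  0  1
G_B(23) = 1.
Heap C, S = {3, 5, 6, 8, 9}:
n :  0  1  2  3  4  5  6  7  8  9 10 11 12 13 14 15 16 17 18 19
G :  0  0  0  1  1  1  2  2  2  3  3  3  0  0  0  1  1  1  2  2
G_C(19) = 2.
Combined Grundy value = 3 ⊕ 1 ⊕ 2 = 0.
A winning move leaves total XOR = 0, i.e. changes one component's Grundy value g to g ⊕ X where X is the current total.
Heap A: target g' = 3⊕0 = 3, but every legal move changes the Grundy value (mex property), so 0 moves.
Heap B: target g' = 1⊕0 = 1, but every legal move changes the Grundy value (mex property), so 0 moves.
Heap C: target g' = 2⊕0 = 2, but every legal move changes the Grundy value (mex property), so 0 moves.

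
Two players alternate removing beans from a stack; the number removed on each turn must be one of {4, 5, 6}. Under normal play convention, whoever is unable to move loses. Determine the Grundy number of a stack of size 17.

1

G(0) = 0
G(1) = mex{} = 0
G(2) = mex{} = 0
G(3) = mex{} = 0
G(4) = mex{0} = 1
G(5) = mex{0,0} = 1
G(6) = mex{0,0,0} = 1
G(7) = mex{0,0,0} = 1
G(8) = mex{1,0,0} = 2
G(9) = mex{1,1,0} = 2
G(10) = mex{1,1,1} = 0
G(11) = mex{1,1,1} = 0
G(12) = mex{2,1,1} = 0
G(13) = mex{2,2,1} = 0
G(14) = mex{0,2,2} = 1
G(15) = mex{0,0,2} = 1
G(16) = mex{0,0,0} = 1
G(17) = mex{0,0,0} = 1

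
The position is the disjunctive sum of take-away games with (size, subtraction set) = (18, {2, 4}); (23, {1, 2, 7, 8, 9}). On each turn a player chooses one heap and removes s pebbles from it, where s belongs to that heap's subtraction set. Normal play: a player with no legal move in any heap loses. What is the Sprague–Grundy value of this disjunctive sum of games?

1

Heap A, S = {2, 4}:
G(0) = 0
G(1) = mex{} = 0
G(2) = mex{0} = 1
G(3) = mex{0} = 1
G(4) = mex{1,0} = 2
G(5) = mex{1,0} = 2
G(6) = mex{2,1} = 0
G(7) = mex{2,1} = 0
G(8) = mex{0,2} = 1
G(9) = mex{0,2} = 1
G(10) = mex{1,0} = 2
G(11) = mex{1,0} = 2
G(12) = mex{2,1} = 0
G(13) = mex{2,1} = 0
G(14) = mex{0,2} = 1
G(15) = mex{0,2} = 1
G(16) = mex{1,0} = 2
G(17) = mex{1,0} = 2
G(18) = mex{2,1} = 0
G_A(18) = 0.
Heap B, S = {1, 2, 7, 8, 9}:
G(0) = 0
G(1) = mex{0} = 1
G(2) = mex{1,0} = 2
G(3) = mex{2,1} = 0
G(4) = mex{0,2} = 1
G(5) = mex{1,0} = 2
G(6) = mex{2,1} = 0
G(7) = mex{0,2,0} = 1
G(8) = mex{1,0,1,0} = 2
G(9) = mex{2,1,2,1,0} = 3
G(10) = mex{3,2,0,2,1} = 4
G(11) = mex{4,3,1,0,2} = 5
G(12) = mex{5,4,2,1,0} = 3
G(13) = mex{3,5,0,2,1} = 4
G(14) = mex{4,3,1,0,2} = 5
G(15) = mex{5,4,2,1,0} = 3
G(16) = mex{3,5,3,2,1} = 0
G(17) = mex{0,3,4,3,2} = 1
G(18) = mex{1,0,5,4,3} = 2
G(19) = mex{2,1,3,5,4} = 0
G(20) = mex{0,2,4,3,5} = 1
G(21) = mex{1,0,5,4,3} = 2
G(22) = mex{2,1,3,5,4} = 0
G(23) = mex{0,2,0,3,5} = 1
G_B(23) = 1.
Combined Grundy value = 0 ⊕ 1 = 1.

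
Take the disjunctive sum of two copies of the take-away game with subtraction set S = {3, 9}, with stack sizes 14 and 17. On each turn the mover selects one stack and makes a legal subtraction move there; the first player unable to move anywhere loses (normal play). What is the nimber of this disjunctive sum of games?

1

All stacks use S = {3, 9}:
n :  0  1  2  3  4  5  6  7  8  9 10 11 12 13 14 15 16 17
G :  0  0  0  1  1  1  0  0  0  1  1  1  0  0  0  1  1  1
Stack A: G(14) = 0.
Stack B: G(17) = 1.
Combined Grundy value = 0 ⊕ 1 = 1.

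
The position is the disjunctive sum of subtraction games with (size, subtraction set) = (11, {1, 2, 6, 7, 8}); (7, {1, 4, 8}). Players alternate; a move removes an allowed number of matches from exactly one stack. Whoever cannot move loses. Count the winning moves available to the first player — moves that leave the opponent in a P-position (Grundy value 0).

Stack A, S = {1, 2, 6, 7, 8}:
n :  0  1  2  3  4  5  6  7  8  9 10 11
G :  0  1  2  0  1  2  3  4  5  3  4  5
G_A(11) = 5.
Stack B, S = {1, 4, 8}:
n : 0 1 2 3 4 5 6 7
G : 0 1 0 1 2 0 1 0
G_B(7) = 0.
Combined Grundy value = 5 ⊕ 0 = 5.
A winning move leaves total XOR = 0, i.e. changes one component's Grundy value g to g ⊕ X where X is the current total.
Stack A: need g' = 5⊕5 = 0. Options: 11−1→G=4, 11−2→G=3, 11−6→G=2, 11−7→G=1, 11−8→G=0. Hits: 1.
Stack B: need g' = 0⊕5 = 5. Options: 7−1→G=1, 7−4→G=1. Hits: 0.

1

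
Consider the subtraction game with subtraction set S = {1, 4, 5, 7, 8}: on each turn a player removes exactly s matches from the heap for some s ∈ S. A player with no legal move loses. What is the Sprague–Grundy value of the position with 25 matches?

1

G(0) = 0
G(1) = mex{0} = 1
G(2) = mex{1} = 0
G(3) = mex{0} = 1
G(4) = mex{1,0} = 2
G(5) = mex{2,1,0} = 3
G(6) = mex{3,0,1} = 2
G(7) = mex{2,1,0,0} = 3
G(8) = mex{3,2,1,1,0} = 4
G(9) = mex{4,3,2,0,1} = 5
G(10) = mex{5,2,3,1,0} = 4
G(11) = mex{4,3,2,2,1} = 0
G(12) = mex{0,4,3,3,2} = 1
G(13) = mex{1,5,4,2,3} = 0
G(14) = mex{0,4,5,3,2} = 1
G(15) = mex{1,0,4,4,3} = 2
G(16) = mex{2,1,0,5,4} = 3
G(17) = mex{3,0,1,4,5} = 2
G(18) = mex{2,1,0,0,4} = 3
G(19) = mex{3,2,1,1,0} = 4
G(20) = mex{4,3,2,0,1} = 5
G(21) = mex{5,2,3,1,0} = 4
G(22) = mex{4,3,2,2,1} = 0
G(23) = mex{0,4,3,3,2} = 1
G(24) = mex{1,5,4,2,3} = 0
G(25) = mex{0,4,5,3,2} = 1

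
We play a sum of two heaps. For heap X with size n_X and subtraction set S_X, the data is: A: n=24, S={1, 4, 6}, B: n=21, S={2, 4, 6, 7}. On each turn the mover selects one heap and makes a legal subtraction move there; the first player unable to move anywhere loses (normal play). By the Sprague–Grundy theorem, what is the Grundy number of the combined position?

3

Heap A, S = {1, 4, 6}:
n :  0  1  2  3  4  5  6  7  8  9 10 11 12 13 14 15 16 17 18 19 20 21 22 23 24
G :  0  1  0  1  2  0  1  0  1  2  0  1  0  1  2  0  1  0  1  2  0  1  0  1  2
G_A(24) = 2.
Heap B, S = {2, 4, 6, 7}:
G(0) = 0
G(1) = mex{} = 0
G(2) = mex{0} = 1
G(3) = mex{0} = 1
G(4) = mex{1,0} = 2
G(5) = mex{1,0} = 2
G(6) = mex{2,1,0} = 3
G(7) = mex{2,1,0,0} = 3
G(8) = mex{3,2,1,0} = 4
G(9) = mex{3,2,1,1} = 0
G(10) = mex{4,3,2,1} = 0
G(11) = mex{0,3,2,2} = 1
G(12) = mex{0,4,3,2} = 1
G(13) = mex{1,0,3,3} = 2
G(14) = mex{1,0,4,3} = 2
G(15) = mex{2,1,0,4} = 3
G(16) = mex{2,1,0,0} = 3
G(17) = mex{3,2,1,0} = 4
G(18) = mex{3,2,1,1} = 0
G(19) = mex{4,3,2,1} = 0
G(20) = mex{0,3,2,2} = 1
G(21) = mex{0,4,3,2} = 1
G_B(21) = 1.
Combined Grundy value = 2 ⊕ 1 = 3.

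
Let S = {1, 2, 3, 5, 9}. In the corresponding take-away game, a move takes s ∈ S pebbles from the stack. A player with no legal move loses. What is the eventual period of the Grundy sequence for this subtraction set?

4

G(0) = 0
G(1) = mex{0} = 1
G(2) = mex{1,0} = 2
G(3) = mex{2,1,0} = 3
G(4) = mex{3,2,1} = 0
G(5) = mex{0,3,2,0} = 1
G(6) = mex{1,0,3,1} = 2
G(7) = mex{2,1,0,2} = 3
G(8) = mex{3,2,1,3} = 0
G(9) = mex{0,3,2,0,0} = 1
G(10) = mex{1,0,3,1,1} = 2
G(11) = mex{2,1,0,2,2} = 3
G(12) = mex{3,2,1,3,3} = 0
G(13) = mex{0,3,2,0,0} = 1
G(14) = mex{1,0,3,1,1} = 2
G(n+4) = G(n) holds for n = 0,…,8 (a full window of length max(S) = 9), so the sequence is purely periodic with period 4.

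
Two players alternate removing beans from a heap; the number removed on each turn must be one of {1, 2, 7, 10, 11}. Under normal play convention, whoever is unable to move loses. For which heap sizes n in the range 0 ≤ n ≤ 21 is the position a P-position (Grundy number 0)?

n :  0  1  2  3  4  5  6  7  8  9 10 11 12 13 14 15 16 17 18 19 20 21
G :  0  1  2  0  1  2  0  1  2  0  1  2  0  1  2  0  1  2  0  1  2  0
P-positions are exactly the n with G(n) = 0.

0, 3, 6, 9, 12, 15, 18, 21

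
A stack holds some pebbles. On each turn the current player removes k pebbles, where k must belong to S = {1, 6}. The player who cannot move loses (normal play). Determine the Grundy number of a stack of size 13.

n :  0  1  2  3  4  5  6  7  8  9 10 11 12 13
G :  0  1  0  1  0  1  2  0  1  0  1  0  1  2

2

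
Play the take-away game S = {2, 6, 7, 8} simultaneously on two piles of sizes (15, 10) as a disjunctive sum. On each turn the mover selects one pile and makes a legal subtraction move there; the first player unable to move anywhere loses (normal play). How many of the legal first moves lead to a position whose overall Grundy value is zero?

All piles use S = {2, 6, 7, 8}:
G(0) = 0
G(1) = mex{} = 0
G(2) = mex{0} = 1
G(3) = mex{0} = 1
G(4) = mex{1} = 0
G(5) = mex{1} = 0
G(6) = mex{0,0} = 1
G(7) = mex{0,0,0} = 1
G(8) = mex{1,1,0,0} = 2
G(9) = mex{1,1,1,0} = 2
G(10) = mex{2,0,1,1} = 3
G(11) = mex{2,0,0,1} = 3
G(12) = mex{3,1,0,0} = 2
G(13) = mex{3,1,1,0} = 2
G(14) = mex{2,2,1,1} = 0
G(15) = mex{2,2,2,1} = 0
Pile A: G(15) = 0.
Pile B: G(10) = 3.
Combined Grundy value = 0 ⊕ 3 = 3.
A winning move leaves total XOR = 0, i.e. changes one component's Grundy value g to g ⊕ X where X is the current total.
Pile A: need g' = 0⊕3 = 3. Options: 15−2→G=2, 15−6→G=2, 15−7→G=2, 15−8→G=1. Hits: 0.
Pile B: need g' = 3⊕3 = 0. Options: 10−2→G=2, 10−6→G=0, 10−7→G=1, 10−8→G=1. Hits: 1.

1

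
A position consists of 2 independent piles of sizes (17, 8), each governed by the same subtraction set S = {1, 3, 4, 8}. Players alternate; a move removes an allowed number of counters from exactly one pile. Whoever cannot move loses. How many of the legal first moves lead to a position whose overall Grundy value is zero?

0

All piles use S = {1, 3, 4, 8}:
G(0) = 0
G(1) = mex{0} = 1
G(2) = mex{1} = 0
G(3) = mex{0,0} = 1
G(4) = mex{1,1,0} = 2
G(5) = mex{2,0,1} = 3
G(6) = mex{3,1,0} = 2
G(7) = mex{2,2,1} = 0
G(8) = mex{0,3,2,0} = 1
G(9) = mex{1,2,3,1} = 0
G(10) = mex{0,0,2,0} = 1
G(11) = mex{1,1,0,1} = 2
G(12) = mex{2,0,1,2} = 3
G(13) = mex{3,1,0,3} = 2
G(14) = mex{2,2,1,2} = 0
G(15) = mex{0,3,2,0} = 1
G(16) = mex{1,2,3,1} = 0
G(17) = mex{0,0,2,0} = 1
Pile A: G(17) = 1.
Pile B: G(8) = 1.
Combined Grundy value = 1 ⊕ 1 = 0.
A winning move leaves total XOR = 0, i.e. changes one component's Grundy value g to g ⊕ X where X is the current total.
Pile A: target g' = 1⊕0 = 1, but every legal move changes the Grundy value (mex property), so 0 moves.
Pile B: target g' = 1⊕0 = 1, but every legal move changes the Grundy value (mex property), so 0 moves.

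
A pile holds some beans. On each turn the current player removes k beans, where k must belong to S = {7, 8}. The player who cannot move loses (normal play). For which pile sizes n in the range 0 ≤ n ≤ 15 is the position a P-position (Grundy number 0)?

0, 1, 2, 3, 4, 5, 6, 15

G(0) = 0
G(1) = mex{} = 0
G(2) = mex{} = 0
G(3) = mex{} = 0
G(4) = mex{} = 0
G(5) = mex{} = 0
G(6) = mex{} = 0
G(7) = mex{0} = 1
G(8) = mex{0,0} = 1
G(9) = mex{0,0} = 1
G(10) = mex{0,0} = 1
G(11) = mex{0,0} = 1
G(12) = mex{0,0} = 1
G(13) = mex{0,0} = 1
G(14) = mex{1,0} = 2
G(15) = mex{1,1} = 0
P-positions are exactly the n with G(n) = 0.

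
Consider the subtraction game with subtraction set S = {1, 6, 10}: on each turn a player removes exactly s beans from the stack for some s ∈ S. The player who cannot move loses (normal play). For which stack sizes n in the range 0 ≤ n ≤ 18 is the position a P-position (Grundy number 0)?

G(0) = 0
G(1) = mex{0} = 1
G(2) = mex{1} = 0
G(3) = mex{0} = 1
G(4) = mex{1} = 0
G(5) = mex{0} = 1
G(6) = mex{1,0} = 2
G(7) = mex{2,1} = 0
G(8) = mex{0,0} = 1
G(9) = mex{1,1} = 0
G(10) = mex{0,0,0} = 1
G(11) = mex{1,1,1} = 0
G(12) = mex{0,2,0} = 1
G(13) = mex{1,0,1} = 2
G(14) = mex{2,1,0} = 3
G(15) = mex{3,0,1} = 2
G(16) = mex{2,1,2} = 0
G(17) = mex{0,0,0} = 1
G(18) = mex{1,1,1} = 0
P-positions are exactly the n with G(n) = 0.

0, 2, 4, 7, 9, 11, 16, 18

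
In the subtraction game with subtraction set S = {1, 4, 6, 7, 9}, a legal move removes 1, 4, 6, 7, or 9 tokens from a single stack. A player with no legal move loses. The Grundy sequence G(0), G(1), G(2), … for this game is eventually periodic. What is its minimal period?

G(0) = 0
G(1) = mex{0} = 1
G(2) = mex{1} = 0
G(3) = mex{0} = 1
G(4) = mex{1,0} = 2
G(5) = mex{2,1} = 0
G(6) = mex{0,0,0} = 1
G(7) = mex{1,1,1,0} = 2
G(8) = mex{2,2,0,1} = 3
G(9) = mex{3,0,1,0,0} = 2
G(10) = mex{2,1,2,1,1} = 0
G(11) = mex{0,2,0,2,0} = 1
G(12) = mex{1,3,1,0,1} = 2
G(13) = mex{2,2,2,1,2} = 0
G(14) = mex{0,0,3,2,0} = 1
G(15) = mex{1,1,2,3,1} = 0
G(16) = mex{0,2,0,2,2} = 1
G(17) = mex{1,0,1,0,3} = 2
G(18) = mex{2,1,2,1,2} = 0
G(19) = mex{0,0,0,2,0} = 1
G(20) = mex{1,1,1,0,1} = 2
G(21) = mex{2,2,0,1,2} = 3
G(22) = mex{3,0,1,0,0} = 2
G(23) = mex{2,1,2,1,1} = 0
G(24) = mex{0,2,0,2,0} = 1
G(25) = mex{1,3,1,0,1} = 2
G(26) = mex{2,2,2,1,2} = 0
G(27) = mex{0,0,3,2,0} = 1
G(n+13) = G(n) holds for n = 0,…,8 (a full window of length max(S) = 9), so the sequence is purely periodic with period 13.

13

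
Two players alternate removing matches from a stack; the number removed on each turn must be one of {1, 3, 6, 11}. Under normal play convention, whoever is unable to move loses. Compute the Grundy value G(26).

n :  0  1  2  3  4  5  6  7  8  9 10 11 12 13 14 15 16 17 18 19 20 21 22 23 24 25 26
G :  0  1  0  1  0  1  2  3  2  0  1  3  4  2  0  1  0  1  0  1  2  3  2  0  1  3  4

4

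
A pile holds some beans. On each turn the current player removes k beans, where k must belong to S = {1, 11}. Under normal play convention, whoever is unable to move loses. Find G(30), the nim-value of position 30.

n :  0  1  2  3  4  5  6  7  8  9 10 11 12 13 14 15 16 17 18 19 20 21 22 23 24 25 26 27 28 29 30
G :  0  1  0  1  0  1  0  1  0  1  0  1  0  1  0  1  0  1  0  1  0  1  0  1  0  1  0  1  0  1  0

0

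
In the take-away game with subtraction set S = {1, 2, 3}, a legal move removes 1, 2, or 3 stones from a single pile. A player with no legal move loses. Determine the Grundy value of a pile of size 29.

G(0) = 0
G(1) = mex{0} = 1
G(2) = mex{1,0} = 2
G(3) = mex{2,1,0} = 3
G(4) = mex{3,2,1} = 0
G(5) = mex{0,3,2} = 1
G(6) = mex{1,0,3} = 2
G(7) = mex{2,1,0} = 3
G(8) = mex{3,2,1} = 0
G(9) = mex{0,3,2} = 1
G(10) = mex{1,0,3} = 2
G(11) = mex{2,1,0} = 3
G(12) = mex{3,2,1} = 0
G(13) = mex{0,3,2} = 1
G(14) = mex{1,0,3} = 2
G(15) = mex{2,1,0} = 3
G(16) = mex{3,2,1} = 0
G(17) = mex{0,3,2} = 1
G(18) = mex{1,0,3} = 2
G(19) = mex{2,1,0} = 3
G(20) = mex{3,2,1} = 0
G(21) = mex{0,3,2} = 1
G(22) = mex{1,0,3} = 2
G(23) = mex{2,1,0} = 3
G(24) = mex{3,2,1} = 0
G(25) = mex{0,3,2} = 1
G(26) = mex{1,0,3} = 2
G(27) = mex{2,1,0} = 3
G(28) = mex{3,2,1} = 0
G(29) = mex{0,3,2} = 1

1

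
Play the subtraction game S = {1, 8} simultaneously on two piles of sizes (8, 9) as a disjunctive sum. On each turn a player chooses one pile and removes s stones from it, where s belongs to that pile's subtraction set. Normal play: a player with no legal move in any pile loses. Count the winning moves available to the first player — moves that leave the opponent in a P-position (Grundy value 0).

All piles use S = {1, 8}:
G(0) = 0
G(1) = mex{0} = 1
G(2) = mex{1} = 0
G(3) = mex{0} = 1
G(4) = mex{1} = 0
G(5) = mex{0} = 1
G(6) = mex{1} = 0
G(7) = mex{0} = 1
G(8) = mex{1,0} = 2
G(9) = mex{2,1} = 0
Pile A: G(8) = 2.
Pile B: G(9) = 0.
Combined Grundy value = 2 ⊕ 0 = 2.
A winning move leaves total XOR = 0, i.e. changes one component's Grundy value g to g ⊕ X where X is the current total.
Pile A: need g' = 2⊕2 = 0. Options: 8−1→G=1, 8−8→G=0. Hits: 1.
Pile B: need g' = 0⊕2 = 2. Options: 9−1→G=2, 9−8→G=1. Hits: 1.

2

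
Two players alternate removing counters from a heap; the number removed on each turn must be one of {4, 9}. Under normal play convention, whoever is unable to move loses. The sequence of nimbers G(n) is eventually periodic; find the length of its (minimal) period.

G(0) = 0
G(1) = mex{} = 0
G(2) = mex{} = 0
G(3) = mex{} = 0
G(4) = mex{0} = 1
G(5) = mex{0} = 1
G(6) = mex{0} = 1
G(7) = mex{0} = 1
G(8) = mex{1} = 0
G(9) = mex{1,0} = 2
G(10) = mex{1,0} = 2
G(11) = mex{1,0} = 2
G(12) = mex{0,0} = 1
G(13) = mex{2,1} = 0
G(14) = mex{2,1} = 0
G(15) = mex{2,1} = 0
G(16) = mex{1,1} = 0
G(17) = mex{0,0} = 1
G(18) = mex{0,2} = 1
G(19) = mex{0,2} = 1
G(20) = mex{0,2} = 1
G(21) = mex{1,1} = 0
G(22) = mex{1,0} = 2
G(23) = mex{1,0} = 2
G(24) = mex{1,0} = 2
G(25) = mex{0,0} = 1
G(26) = mex{2,1} = 0
G(27) = mex{2,1} = 0
G(n+13) = G(n) holds for n = 0,…,8 (a full window of length max(S) = 9), so the sequence is purely periodic with period 13.

13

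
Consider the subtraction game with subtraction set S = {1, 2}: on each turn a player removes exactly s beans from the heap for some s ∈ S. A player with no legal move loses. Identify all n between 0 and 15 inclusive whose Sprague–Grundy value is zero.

0, 3, 6, 9, 12, 15

G(0) = 0
G(1) = mex{0} = 1
G(2) = mex{1,0} = 2
G(3) = mex{2,1} = 0
G(4) = mex{0,2} = 1
G(5) = mex{1,0} = 2
G(6) = mex{2,1} = 0
G(7) = mex{0,2} = 1
G(8) = mex{1,0} = 2
G(9) = mex{2,1} = 0
G(10) = mex{0,2} = 1
G(11) = mex{1,0} = 2
G(12) = mex{2,1} = 0
G(13) = mex{0,2} = 1
G(14) = mex{1,0} = 2
G(15) = mex{2,1} = 0
P-positions are exactly the n with G(n) = 0.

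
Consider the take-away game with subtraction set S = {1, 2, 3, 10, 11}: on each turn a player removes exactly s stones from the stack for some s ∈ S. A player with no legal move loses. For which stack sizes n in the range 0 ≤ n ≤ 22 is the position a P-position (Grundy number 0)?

G(0) = 0
G(1) = mex{0} = 1
G(2) = mex{1,0} = 2
G(3) = mex{2,1,0} = 3
G(4) = mex{3,2,1} = 0
G(5) = mex{0,3,2} = 1
G(6) = mex{1,0,3} = 2
G(7) = mex{2,1,0} = 3
G(8) = mex{3,2,1} = 0
G(9) = mex{0,3,2} = 1
G(10) = mex{1,0,3,0} = 2
G(11) = mex{2,1,0,1,0} = 3
G(12) = mex{3,2,1,2,1} = 0
G(13) = mex{0,3,2,3,2} = 1
G(14) = mex{1,0,3,0,3} = 2
G(15) = mex{2,1,0,1,0} = 3
G(16) = mex{3,2,1,2,1} = 0
G(17) = mex{0,3,2,3,2} = 1
G(18) = mex{1,0,3,0,3} = 2
G(19) = mex{2,1,0,1,0} = 3
G(20) = mex{3,2,1,2,1} = 0
G(21) = mex{0,3,2,3,2} = 1
G(22) = mex{1,0,3,0,3} = 2
P-positions are exactly the n with G(n) = 0.

0, 4, 8, 12, 16, 20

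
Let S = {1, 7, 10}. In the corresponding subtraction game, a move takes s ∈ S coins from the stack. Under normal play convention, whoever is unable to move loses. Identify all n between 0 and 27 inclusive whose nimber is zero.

n :  0  1  2  3  4  5  6  7  8  9 10 11 12 13 14 15 16 17 18 19 20 21 22 23 24 25 26 27
G :  0  1  0  1  0  1  0  1  0  1  2  3  2  3  2  3  2  0  1  0  1  0  1  0  1  0  1  2
P-positions are exactly the n with G(n) = 0.

0, 2, 4, 6, 8, 17, 19, 21, 23, 25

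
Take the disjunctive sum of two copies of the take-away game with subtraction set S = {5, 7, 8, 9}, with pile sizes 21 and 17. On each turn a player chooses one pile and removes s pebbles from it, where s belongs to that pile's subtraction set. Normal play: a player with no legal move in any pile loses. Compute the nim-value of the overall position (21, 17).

1

All piles use S = {5, 7, 8, 9}:
G(0) = 0
G(1) = mex{} = 0
G(2) = mex{} = 0
G(3) = mex{} = 0
G(4) = mex{} = 0
G(5) = mex{0} = 1
G(6) = mex{0} = 1
G(7) = mex{0,0} = 1
G(8) = mex{0,0,0} = 1
G(9) = mex{0,0,0,0} = 1
G(10) = mex{1,0,0,0} = 2
G(11) = mex{1,0,0,0} = 2
G(12) = mex{1,1,0,0} = 2
G(13) = mex{1,1,1,0} = 2
G(14) = mex{1,1,1,1} = 0
G(15) = mex{2,1,1,1} = 0
G(16) = mex{2,1,1,1} = 0
G(17) = mex{2,2,1,1} = 0
G(18) = mex{2,2,2,1} = 0
G(19) = mex{0,2,2,2} = 1
G(20) = mex{0,2,2,2} = 1
G(21) = mex{0,0,2,2} = 1
Pile A: G(21) = 1.
Pile B: G(17) = 0.
Combined Grundy value = 1 ⊕ 0 = 1.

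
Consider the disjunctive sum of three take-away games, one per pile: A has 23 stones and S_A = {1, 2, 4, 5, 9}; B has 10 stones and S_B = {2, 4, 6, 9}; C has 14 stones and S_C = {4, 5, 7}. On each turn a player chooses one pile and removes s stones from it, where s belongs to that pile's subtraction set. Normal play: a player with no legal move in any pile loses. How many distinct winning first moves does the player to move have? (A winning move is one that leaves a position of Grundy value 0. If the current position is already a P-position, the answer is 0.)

Pile A, S = {1, 2, 4, 5, 9}:
G(0) = 0
G(1) = mex{0} = 1
G(2) = mex{1,0} = 2
G(3) = mex{2,1} = 0
G(4) = mex{0,2,0} = 1
G(5) = mex{1,0,1,0} = 2
G(6) = mex{2,1,2,1} = 0
G(7) = mex{0,2,0,2} = 1
G(8) = mex{1,0,1,0} = 2
G(9) = mex{2,1,2,1,0} = 3
G(10) = mex{3,2,0,2,1} = 4
G(11) = mex{4,3,1,0,2} = 5
G(12) = mex{5,4,2,1,0} = 3
G(13) = mex{3,5,3,2,1} = 0
G(14) = mex{0,3,4,3,2} = 1
G(15) = mex{1,0,5,4,0} = 2
G(16) = mex{2,1,3,5,1} = 0
G(17) = mex{0,2,0,3,2} = 1
G(18) = mex{1,0,1,0,3} = 2
G(19) = mex{2,1,2,1,4} = 0
G(20) = mex{0,2,0,2,5} = 1
G(21) = mex{1,0,1,0,3} = 2
G(22) = mex{2,1,2,1,0} = 3
G(23) = mex{3,2,0,2,1} = 4
G_A(23) = 4.
Pile B, S = {2, 4, 6, 9}:
n :  0  1  2  3  4  5  6  7  8  9 10
G :  0  0  1  1  2  2  3  3  0  4  1
G_B(10) = 1.
Pile C, S = {4, 5, 7}:
G(0) = 0
G(1) = mex{} = 0
G(2) = mex{} = 0
G(3) = mex{} = 0
G(4) = mex{0} = 1
G(5) = mex{0,0} = 1
G(6) = mex{0,0} = 1
G(7) = mex{0,0,0} = 1
G(8) = mex{1,0,0} = 2
G(9) = mex{1,1,0} = 2
G(10) = mex{1,1,0} = 2
G(11) = mex{1,1,1} = 0
G(12) = mex{2,1,1} = 0
G(13) = mex{2,2,1} = 0
G(14) = mex{2,2,1} = 0
G_C(14) = 0.
Combined Grundy value = 4 ⊕ 1 ⊕ 0 = 5.
A winning move leaves total XOR = 0, i.e. changes one component's Grundy value g to g ⊕ X where X is the current total.
Pile A: need g' = 4⊕5 = 1. Options: 23−1→G=3, 23−2→G=2, 23−4→G=0, 23−5→G=2, 23−9→G=1. Hits: 1.
Pile B: need g' = 1⊕5 = 4. Options: 10−2→G=0, 10−4→G=3, 10−6→G=2, 10−9→G=0. Hits: 0.
Pile C: need g' = 0⊕5 = 5. Options: 14−4→G=2, 14−5→G=2, 14−7→G=1. Hits: 0.

1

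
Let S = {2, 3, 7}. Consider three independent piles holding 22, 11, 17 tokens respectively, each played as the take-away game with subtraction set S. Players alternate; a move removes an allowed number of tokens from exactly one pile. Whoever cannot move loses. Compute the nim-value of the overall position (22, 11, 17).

All piles use S = {2, 3, 7}:
n :  0  1  2  3  4  5  6  7  8  9 10 11 12 13 14 15 16 17 18 19 20 21 22
G :  0  0  1  1  2  0  0  1  1  2  0  0  1  1  2  0  0  1  1  2  0  0  1
Pile A: G(22) = 1.
Pile B: G(11) = 0.
Pile C: G(17) = 1.
Combined Grundy value = 1 ⊕ 0 ⊕ 1 = 0.

0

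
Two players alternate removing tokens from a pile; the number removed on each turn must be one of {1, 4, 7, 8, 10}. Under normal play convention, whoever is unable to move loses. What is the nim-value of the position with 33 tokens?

n :  0  1  2  3  4  5  6  7  8  9 10 11 12 13 14 15 16 17 18 19 20 21 22 23 24 25 26 27 28 29 30 31 32 33
G :  0  1  0  1  2  0  1  2  3  2  3  0  1  3  0  1  0  1  2  3  2  4  3  2  3  0  1  0  1  2  0  1  2  3

3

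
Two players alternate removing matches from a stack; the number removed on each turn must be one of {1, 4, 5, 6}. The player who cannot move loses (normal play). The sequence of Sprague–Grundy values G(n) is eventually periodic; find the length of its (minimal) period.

9

G(0) = 0
G(1) = mex{0} = 1
G(2) = mex{1} = 0
G(3) = mex{0} = 1
G(4) = mex{1,0} = 2
G(5) = mex{2,1,0} = 3
G(6) = mex{3,0,1,0} = 2
G(7) = mex{2,1,0,1} = 3
G(8) = mex{3,2,1,0} = 4
G(9) = mex{4,3,2,1} = 0
G(10) = mex{0,2,3,2} = 1
G(11) = mex{1,3,2,3} = 0
G(12) = mex{0,4,3,2} = 1
G(13) = mex{1,0,4,3} = 2
G(14) = mex{2,1,0,4} = 3
G(15) = mex{3,0,1,0} = 2
G(16) = mex{2,1,0,1} = 3
G(17) = mex{3,2,1,0} = 4
G(18) = mex{4,3,2,1} = 0
G(19) = mex{0,2,3,2} = 1
G(n+9) = G(n) holds for n = 0,…,5 (a full window of length max(S) = 6), so the sequence is purely periodic with period 9.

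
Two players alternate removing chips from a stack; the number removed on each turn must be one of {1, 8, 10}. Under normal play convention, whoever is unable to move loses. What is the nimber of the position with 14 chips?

G(0) = 0
G(1) = mex{0} = 1
G(2) = mex{1} = 0
G(3) = mex{0} = 1
G(4) = mex{1} = 0
G(5) = mex{0} = 1
G(6) = mex{1} = 0
G(7) = mex{0} = 1
G(8) = mex{1,0} = 2
G(9) = mex{2,1} = 0
G(10) = mex{0,0,0} = 1
G(11) = mex{1,1,1} = 0
G(12) = mex{0,0,0} = 1
G(13) = mex{1,1,1} = 0
G(14) = mex{0,0,0} = 1

1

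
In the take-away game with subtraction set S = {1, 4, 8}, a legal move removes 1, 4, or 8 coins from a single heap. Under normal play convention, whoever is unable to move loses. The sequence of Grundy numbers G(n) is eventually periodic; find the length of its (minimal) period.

G(0) = 0
G(1) = mex{0} = 1
G(2) = mex{1} = 0
G(3) = mex{0} = 1
G(4) = mex{1,0} = 2
G(5) = mex{2,1} = 0
G(6) = mex{0,0} = 1
G(7) = mex{1,1} = 0
G(8) = mex{0,2,0} = 1
G(9) = mex{1,0,1} = 2
G(10) = mex{2,1,0} = 3
G(11) = mex{3,0,1} = 2
G(12) = mex{2,1,2} = 0
G(13) = mex{0,2,0} = 1
G(14) = mex{1,3,1} = 0
G(15) = mex{0,2,0} = 1
G(16) = mex{1,0,1} = 2
G(17) = mex{2,1,2} = 0
G(18) = mex{0,0,3} = 1
G(19) = mex{1,1,2} = 0
G(20) = mex{0,2,0} = 1
G(21) = mex{1,0,1} = 2
G(22) = mex{2,1,0} = 3
G(23) = mex{3,0,1} = 2
G(24) = mex{2,1,2} = 0
G(25) = mex{0,2,0} = 1
G(n+12) = G(n) holds for n = 0,…,7 (a full window of length max(S) = 8), so the sequence is purely periodic with period 12.

12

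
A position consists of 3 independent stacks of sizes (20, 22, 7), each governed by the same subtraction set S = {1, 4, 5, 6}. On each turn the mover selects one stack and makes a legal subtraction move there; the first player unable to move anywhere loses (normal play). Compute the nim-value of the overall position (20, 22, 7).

All stacks use S = {1, 4, 5, 6}:
n :  0  1  2  3  4  5  6  7  8  9 10 11 12 13 14 15 16 17 18 19 20 21 22
G :  0  1  0  1  2  3  2  3  4  0  1  0  1  2  3  2  3  4  0  1  0  1  2
Stack A: G(20) = 0.
Stack B: G(22) = 2.
Stack C: G(7) = 3.
Combined Grundy value = 0 ⊕ 2 ⊕ 3 = 1.

1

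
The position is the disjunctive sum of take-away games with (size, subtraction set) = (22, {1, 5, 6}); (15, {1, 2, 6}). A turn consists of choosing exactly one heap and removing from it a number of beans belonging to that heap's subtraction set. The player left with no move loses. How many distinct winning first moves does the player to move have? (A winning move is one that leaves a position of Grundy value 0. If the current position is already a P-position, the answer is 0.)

Heap A, S = {1, 5, 6}:
n :  0  1  2  3  4  5  6  7  8  9 10 11 12 13 14 15 16 17 18 19 20 21 22
G :  0  1  0  1  0  1  2  3  2  3  2  0  1  0  1  0  1  2  3  2  3  2  0
G_A(22) = 0.
Heap B, S = {1, 2, 6}:
n :  0  1  2  3  4  5  6  7  8  9 10 11 12 13 14 15
G :  0  1  2  0  1  2  3  0  1  2  0  1  2  3  0  1
G_B(15) = 1.
Combined Grundy value = 0 ⊕ 1 = 1.
A winning move leaves total XOR = 0, i.e. changes one component's Grundy value g to g ⊕ X where X is the current total.
Heap A: need g' = 0⊕1 = 1. Options: 22−1→G=2, 22−5→G=2, 22−6→G=1. Hits: 1.
Heap B: need g' = 1⊕1 = 0. Options: 15−1→G=0, 15−2→G=3, 15−6→G=2. Hits: 1.

2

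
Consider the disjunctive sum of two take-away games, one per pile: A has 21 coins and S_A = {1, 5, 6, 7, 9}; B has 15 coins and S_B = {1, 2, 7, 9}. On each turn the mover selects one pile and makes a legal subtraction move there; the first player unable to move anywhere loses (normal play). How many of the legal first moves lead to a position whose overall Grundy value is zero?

Pile A, S = {1, 5, 6, 7, 9}:
G(0) = 0
G(1) = mex{0} = 1
G(2) = mex{1} = 0
G(3) = mex{0} = 1
G(4) = mex{1} = 0
G(5) = mex{0,0} = 1
G(6) = mex{1,1,0} = 2
G(7) = mex{2,0,1,0} = 3
G(8) = mex{3,1,0,1} = 2
G(9) = mex{2,0,1,0,0} = 3
G(10) = mex{3,1,0,1,1} = 2
G(11) = mex{2,2,1,0,0} = 3
G(12) = mex{3,3,2,1,1} = 0
G(13) = mex{0,2,3,2,0} = 1
G(14) = mex{1,3,2,3,1} = 0
G(15) = mex{0,2,3,2,2} = 1
G(16) = mex{1,3,2,3,3} = 0
G(17) = mex{0,0,3,2,2} = 1
G(18) = mex{1,1,0,3,3} = 2
G(19) = mex{2,0,1,0,2} = 3
G(20) = mex{3,1,0,1,3} = 2
G(21) = mex{2,0,1,0,0} = 3
G_A(21) = 3.
Pile B, S = {1, 2, 7, 9}:
n :  0  1  2  3  4  5  6  7  8  9 10 11 12 13 14 15
G :  0  1  2  0  1  2  0  1  2  3  4  0  1  2  0  1
G_B(15) = 1.
Combined Grundy value = 3 ⊕ 1 = 2.
A winning move leaves total XOR = 0, i.e. changes one component's Grundy value g to g ⊕ X where X is the current total.
Pile A: need g' = 3⊕2 = 1. Options: 21−1→G=2, 21−5→G=0, 21−6→G=1, 21−7→G=0, 21−9→G=0. Hits: 1.
Pile B: need g' = 1⊕2 = 3. Options: 15−1→G=0, 15−2→G=2, 15−7→G=2, 15−9→G=0. Hits: 0.

1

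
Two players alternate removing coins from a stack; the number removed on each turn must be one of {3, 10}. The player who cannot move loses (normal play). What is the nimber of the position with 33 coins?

n :  0  1  2  3  4  5  6  7  8  9 10 11 12 13 14 15 16 17 18 19 20 21 22 23 24 25 26 27 28 29 30 31 32 33
G :  0  0  0  1  1  1  0  0  0  1  1  1  2  0  0  0  1  1  1  0  0  0  1  1  1  2  0  0  0  1  1  1  0  0

0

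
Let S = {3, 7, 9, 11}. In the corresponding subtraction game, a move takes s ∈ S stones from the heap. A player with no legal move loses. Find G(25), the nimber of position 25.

1

G(0) = 0
G(1) = mex{} = 0
G(2) = mex{} = 0
G(3) = mex{0} = 1
G(4) = mex{0} = 1
G(5) = mex{0} = 1
G(6) = mex{1} = 0
G(7) = mex{1,0} = 2
G(8) = mex{1,0} = 2
G(9) = mex{0,0,0} = 1
G(10) = mex{2,1,0} = 3
G(11) = mex{2,1,0,0} = 3
G(12) = mex{1,1,1,0} = 2
G(13) = mex{3,0,1,0} = 2
G(14) = mex{3,2,1,1} = 0
G(15) = mex{2,2,0,1} = 3
G(16) = mex{2,1,2,1} = 0
G(17) = mex{0,3,2,0} = 1
G(18) = mex{3,3,1,2} = 0
G(19) = mex{0,2,3,2} = 1
G(20) = mex{1,2,3,1} = 0
G(21) = mex{0,0,2,3} = 1
G(22) = mex{1,3,2,3} = 0
G(23) = mex{0,0,0,2} = 1
G(24) = mex{1,1,3,2} = 0
G(25) = mex{0,0,0,0} = 1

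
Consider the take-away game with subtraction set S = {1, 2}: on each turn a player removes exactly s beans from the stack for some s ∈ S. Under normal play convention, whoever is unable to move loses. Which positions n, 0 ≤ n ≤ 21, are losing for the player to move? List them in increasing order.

n :  0  1  2  3  4  5  6  7  8  9 10 11 12 13 14 15 16 17 18 19 20 21
G :  0  1  2  0  1  2  0  1  2  0  1  2  0  1  2  0  1  2  0  1  2  0
P-positions are exactly the n with G(n) = 0.

0, 3, 6, 9, 12, 15, 18, 21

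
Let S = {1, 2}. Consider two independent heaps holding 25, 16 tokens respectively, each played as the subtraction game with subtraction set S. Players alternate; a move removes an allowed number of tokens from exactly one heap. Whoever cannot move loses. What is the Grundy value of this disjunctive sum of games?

0

All heaps use S = {1, 2}:
G(0) = 0
G(1) = mex{0} = 1
G(2) = mex{1,0} = 2
G(3) = mex{2,1} = 0
G(4) = mex{0,2} = 1
G(5) = mex{1,0} = 2
G(6) = mex{2,1} = 0
G(7) = mex{0,2} = 1
G(8) = mex{1,0} = 2
G(9) = mex{2,1} = 0
G(10) = mex{0,2} = 1
G(11) = mex{1,0} = 2
G(12) = mex{2,1} = 0
G(13) = mex{0,2} = 1
G(14) = mex{1,0} = 2
G(15) = mex{2,1} = 0
G(16) = mex{0,2} = 1
G(17) = mex{1,0} = 2
G(18) = mex{2,1} = 0
G(19) = mex{0,2} = 1
G(20) = mex{1,0} = 2
G(21) = mex{2,1} = 0
G(22) = mex{0,2} = 1
G(23) = mex{1,0} = 2
G(24) = mex{2,1} = 0
G(25) = mex{0,2} = 1
Heap A: G(25) = 1.
Heap B: G(16) = 1.
Combined Grundy value = 1 ⊕ 1 = 0.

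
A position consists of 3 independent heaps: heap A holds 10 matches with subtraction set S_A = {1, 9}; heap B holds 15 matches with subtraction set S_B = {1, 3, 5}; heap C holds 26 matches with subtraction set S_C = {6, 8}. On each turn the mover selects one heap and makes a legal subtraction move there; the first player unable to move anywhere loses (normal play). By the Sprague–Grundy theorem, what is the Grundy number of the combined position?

Heap A, S = {1, 9}:
G(0) = 0
G(1) = mex{0} = 1
G(2) = mex{1} = 0
G(3) = mex{0} = 1
G(4) = mex{1} = 0
G(5) = mex{0} = 1
G(6) = mex{1} = 0
G(7) = mex{0} = 1
G(8) = mex{1} = 0
G(9) = mex{0,0} = 1
G(10) = mex{1,1} = 0
G_A(10) = 0.
Heap B, S = {1, 3, 5}:
n :  0  1  2  3  4  5  6  7  8  9 10 11 12 13 14 15
G :  0  1  0  1  0  1  0  1  0  1  0  1  0  1  0  1
G_B(15) = 1.
Heap C, S = {6, 8}:
G(0) = 0
G(1) = mex{} = 0
G(2) = mex{} = 0
G(3) = mex{} = 0
G(4) = mex{} = 0
G(5) = mex{} = 0
G(6) = mex{0} = 1
G(7) = mex{0} = 1
G(8) = mex{0,0} = 1
G(9) = mex{0,0} = 1
G(10) = mex{0,0} = 1
G(11) = mex{0,0} = 1
G(12) = mex{1,0} = 2
G(13) = mex{1,0} = 2
G(14) = mex{1,1} = 0
G(15) = mex{1,1} = 0
G(16) = mex{1,1} = 0
G(17) = mex{1,1} = 0
G(18) = mex{2,1} = 0
G(19) = mex{2,1} = 0
G(20) = mex{0,2} = 1
G(21) = mex{0,2} = 1
G(22) = mex{0,0} = 1
G(23) = mex{0,0} = 1
G(24) = mex{0,0} = 1
G(25) = mex{0,0} = 1
G(26) = mex{1,0} = 2
G_C(26) = 2.
Combined Grundy value = 0 ⊕ 1 ⊕ 2 = 3.

3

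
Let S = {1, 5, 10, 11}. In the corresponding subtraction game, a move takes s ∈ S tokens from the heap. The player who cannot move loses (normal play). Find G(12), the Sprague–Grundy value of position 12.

G(0) = 0
G(1) = mex{0} = 1
G(2) = mex{1} = 0
G(3) = mex{0} = 1
G(4) = mex{1} = 0
G(5) = mex{0,0} = 1
G(6) = mex{1,1} = 0
G(7) = mex{0,0} = 1
G(8) = mex{1,1} = 0
G(9) = mex{0,0} = 1
G(10) = mex{1,1,0} = 2
G(11) = mex{2,0,1,0} = 3
G(12) = mex{3,1,0,1} = 2

2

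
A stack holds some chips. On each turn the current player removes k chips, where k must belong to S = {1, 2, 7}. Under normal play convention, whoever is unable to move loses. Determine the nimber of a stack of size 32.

2

n :  0  1  2  3  4  5  6  7  8  9 10 11 12 13 14 15 16 17 18 19 20 21 22 23 24 25 26 27 28 29 30 31 32
G :  0  1  2  0  1  2  0  1  2  0  1  2  0  1  2  0  1  2  0  1  2  0  1  2  0  1  2  0  1  2  0  1  2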